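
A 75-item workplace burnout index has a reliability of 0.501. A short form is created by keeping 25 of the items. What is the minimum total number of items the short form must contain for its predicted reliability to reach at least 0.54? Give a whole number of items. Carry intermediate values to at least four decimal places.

First, r for the 25-item form: n = 25/75 = 0.3333, so r_25 = 0.3333·0.501/(1 + (0.3333 − 1)·0.501) = 0.2507
Then solve for n' with r_old = 0.2507, r_target = 0.54: n' = 0.54(1 − 0.2507)/[0.2507(1 − 0.54)] = 3.5086
Items = 3.5086 × 25 ≈ 87.72 → 88

88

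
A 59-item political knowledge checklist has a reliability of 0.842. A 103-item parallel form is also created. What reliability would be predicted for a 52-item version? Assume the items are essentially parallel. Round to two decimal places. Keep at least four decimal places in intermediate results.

0.82

Only the ratio of lengths matters: n = 52/59 = 0.8814
r_{52} = n·r / (1 + (n − 1)·r) = 0.7421 / 0.9001 ≈ 0.8245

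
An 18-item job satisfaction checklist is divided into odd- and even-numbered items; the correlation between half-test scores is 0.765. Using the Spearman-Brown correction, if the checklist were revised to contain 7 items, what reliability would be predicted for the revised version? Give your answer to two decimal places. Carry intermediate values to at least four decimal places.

Full-test reliability from the split-half r: r_full = 2(0.765)/(1 + 0.765) = 0.8669
Length factor from 18 to 7 items: n = 7/18 = 0.3889
r_new = n·r_full / (1 + (n − 1)·r_full) = 0.3371 / 0.4702 ≈ 0.7169

0.72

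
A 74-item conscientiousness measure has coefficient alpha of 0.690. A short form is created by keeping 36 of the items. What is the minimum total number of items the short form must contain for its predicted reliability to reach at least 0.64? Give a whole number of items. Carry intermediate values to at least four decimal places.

First, r for the 36-item form: n = 36/74 = 0.4865, so r_36 = 0.4865·0.690/(1 + (0.4865 − 1)·0.690) = 0.5199
Length factor from the short form to reach 0.64: n' = 0.64(1 − 0.5199) / [0.5199(1 − 0.64)] ≈ 1.6417
Total items = 1.6417 × 36 = 59.10, rounded up to 60.

60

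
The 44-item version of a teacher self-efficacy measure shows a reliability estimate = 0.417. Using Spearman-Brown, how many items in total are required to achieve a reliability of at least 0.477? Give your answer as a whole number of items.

57

Spearman-Brown solved for the length factor n:
n = r*(1 − r) / [ r (1 − r*) ]
n = [0.477 × 0.583] / [0.417 × 0.523]
  = 0.278091 / 0.218091 = 1.2751
Items needed = n × 44 = 1.2751 × 44 ≈ 56.10 → round up to 57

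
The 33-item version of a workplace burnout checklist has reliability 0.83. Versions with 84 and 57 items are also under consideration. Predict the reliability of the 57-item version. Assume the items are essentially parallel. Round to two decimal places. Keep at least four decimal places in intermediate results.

The 84-item form is not needed; work directly from the 33-item form with n = 57/33 = 1.7273.
r_{57} = n·r / (1 + (n − 1)·r) = 1.4337 / 1.6037 ≈ 0.8940

0.89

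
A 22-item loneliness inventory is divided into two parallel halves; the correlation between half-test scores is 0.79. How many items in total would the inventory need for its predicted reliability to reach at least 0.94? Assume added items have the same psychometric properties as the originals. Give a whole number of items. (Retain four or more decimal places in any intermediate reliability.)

46

r_full = 2(0.79)/(1 + 0.79) = 0.8827
n = r_tgt(1 − r_full) / [r_full(1 − r_tgt)] = 0.94 × 0.1173 / (0.8827 × 0.06) ≈ 2.0819
Required items = 2.0819 × 22 = 45.80, so 46 items.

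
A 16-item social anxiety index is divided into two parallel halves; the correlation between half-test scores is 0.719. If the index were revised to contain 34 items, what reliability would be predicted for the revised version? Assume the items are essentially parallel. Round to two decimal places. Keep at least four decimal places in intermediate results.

0.92

Spearman-Brown correction (n = 2): r_full = 2·0.719/(1 + 0.719) = 0.8365
Then adjust to 34 items: n = 34/16 = 2.1250
r_new = n·r_full / (1 + (n − 1)·r_full) = 1.7776 / 1.9411 ≈ 0.9158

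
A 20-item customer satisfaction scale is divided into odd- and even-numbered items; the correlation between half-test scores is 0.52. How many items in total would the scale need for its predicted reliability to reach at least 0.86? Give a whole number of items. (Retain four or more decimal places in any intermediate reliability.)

57

r_full = 2(0.52)/(1 + 0.52) = 0.6842
n = r_tgt(1 − r_full) / [r_full(1 − r_tgt)] = 0.86 × 0.3158 / (0.6842 × 0.14) ≈ 2.8353
Items = 2.8353 × 20 ≈ 56.71 → 57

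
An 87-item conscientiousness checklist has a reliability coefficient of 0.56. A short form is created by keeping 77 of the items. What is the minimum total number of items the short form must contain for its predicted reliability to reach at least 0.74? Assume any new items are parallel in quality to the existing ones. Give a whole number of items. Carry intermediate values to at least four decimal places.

195

Short-form reliability: n = 77/87 = 0.8851; r_77 = n·r/(1+(n−1)r) ≈ 0.5297
Length factor from the short form to reach 0.74: n' = 0.74(1 − 0.5297) / [0.5297(1 − 0.74)] ≈ 2.5270
Items = 2.5270 × 77 ≈ 194.58 → 195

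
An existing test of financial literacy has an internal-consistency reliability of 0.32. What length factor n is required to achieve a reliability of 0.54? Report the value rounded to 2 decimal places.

2.49

n = [0.54 × 0.68] / [0.32 × 0.46]
n = 0.3672 / 0.1472 ≈ 2.4946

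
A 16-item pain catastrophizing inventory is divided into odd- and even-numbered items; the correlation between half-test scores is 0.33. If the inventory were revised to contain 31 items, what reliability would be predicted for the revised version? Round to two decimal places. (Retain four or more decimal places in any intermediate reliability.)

First correct the split-half correlation to full-test reliability: r_full = 2 × 0.33 / (1 + 0.33) ≈ 0.4962
Length factor from 16 to 31 items: n = 31/16 = 1.9375
r_new = n·r_full / (1 + (n − 1)·r_full) = 0.9614 / 1.4652 ≈ 0.6562

0.66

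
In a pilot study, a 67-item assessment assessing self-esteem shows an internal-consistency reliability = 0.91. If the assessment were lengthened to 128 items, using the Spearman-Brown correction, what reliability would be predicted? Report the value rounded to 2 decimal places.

0.95

Length ratio n = 128/67 = 1.9104
By Spearman-Brown, r_new = n r / (1 + (n − 1) r).
r_new = 1.9104·0.91 / [1 + (1.9104 − 1)·0.91]
r_new = 1.7385 / 1.8285 ≈ 0.9508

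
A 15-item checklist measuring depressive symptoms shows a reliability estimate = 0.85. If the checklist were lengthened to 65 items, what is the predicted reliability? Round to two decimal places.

0.96

n = 65/15 = 4.3333
r_new = 4.3333·0.85 / [1 + (4.3333 − 1)·0.85]
r_new = 3.6833 / 3.8333 ≈ 0.9609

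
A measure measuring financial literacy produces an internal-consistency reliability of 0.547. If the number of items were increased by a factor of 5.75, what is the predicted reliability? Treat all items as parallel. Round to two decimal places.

0.87

Apply the Spearman-Brown prophecy formula, r' = nr / [1 + (n − 1)r]:
r_new = 5.75·0.547 / [1 + (5.75 − 1)·0.547]
     = 3.1453 / 3.5983 = 0.8741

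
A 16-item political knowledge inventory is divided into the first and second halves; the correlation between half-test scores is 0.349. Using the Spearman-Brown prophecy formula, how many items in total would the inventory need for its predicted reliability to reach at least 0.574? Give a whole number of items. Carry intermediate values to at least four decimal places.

21

Corrected full-test reliability: r_full = 2 × 0.349 / (1 + 0.349) ≈ 0.5174
n = r_tgt(1 − r_full) / [r_full(1 − r_tgt)] = 0.574 × 0.4826 / (0.5174 × 0.426) ≈ 1.2568
Required items = 1.2568 × 16 = 20.11, so 21 items.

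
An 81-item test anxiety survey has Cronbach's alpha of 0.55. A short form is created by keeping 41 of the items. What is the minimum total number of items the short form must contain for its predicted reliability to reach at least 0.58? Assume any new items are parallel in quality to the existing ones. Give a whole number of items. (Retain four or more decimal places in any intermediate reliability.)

92

First, r for the 41-item form: n = 41/81 = 0.5062, so r_41 = 0.5062·0.55/(1 + (0.5062 − 1)·0.55) = 0.3822
Length factor from the short form to reach 0.58: n' = 0.58(1 − 0.3822) / [0.3822(1 − 0.58)] ≈ 2.2322
Items = 2.2322 × 41 ≈ 91.52 → 92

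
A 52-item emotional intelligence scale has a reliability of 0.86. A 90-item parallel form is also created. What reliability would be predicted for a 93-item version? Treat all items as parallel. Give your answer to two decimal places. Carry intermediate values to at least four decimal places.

0.92

The 90-item form is not needed; work directly from the 52-item form with n = 93/52 = 1.7885.
r_{93} = n·r / (1 + (n − 1)·r) = 1.5381 / 1.6781 ≈ 0.9166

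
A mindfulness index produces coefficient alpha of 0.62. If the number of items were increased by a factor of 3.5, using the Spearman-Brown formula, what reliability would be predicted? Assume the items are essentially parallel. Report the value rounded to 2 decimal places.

0.85

Spearman-Brown: r_new = n·r / (1 + (n − 1)·r)
r_new = (3.5 × 0.62) / (1 + (3.5 − 1) × 0.62)
r_new = 2.1700 / 2.5500 ≈ 0.8510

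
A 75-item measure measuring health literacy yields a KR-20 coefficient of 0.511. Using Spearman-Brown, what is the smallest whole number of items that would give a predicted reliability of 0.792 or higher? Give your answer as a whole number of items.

274

n = 0.792(1 − 0.511) / [0.511(1 − 0.792)]
  = 0.387288 / 0.106288 = 3.6438
3.6438 × 75 = 273.29 → 274 items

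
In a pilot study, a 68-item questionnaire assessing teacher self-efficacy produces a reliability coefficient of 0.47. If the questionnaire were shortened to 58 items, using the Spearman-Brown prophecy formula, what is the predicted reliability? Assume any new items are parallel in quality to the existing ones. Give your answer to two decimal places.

The new length is 58/68 = 0.8529 times the old.
By Spearman-Brown, r_new = n r / (1 + (n − 1) r).
r_new = 0.8529·0.47 / [1 + (0.8529 − 1)·0.47]
r_new = 0.4009 / 0.9309 ≈ 0.4307

0.43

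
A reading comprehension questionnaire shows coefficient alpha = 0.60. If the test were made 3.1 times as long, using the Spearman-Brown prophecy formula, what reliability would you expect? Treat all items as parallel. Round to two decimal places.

0.82

r_new = (3.1 × 0.60) / (1 + (3.1 − 1) × 0.60)
r_new = 1.8600 / 2.2600 ≈ 0.8230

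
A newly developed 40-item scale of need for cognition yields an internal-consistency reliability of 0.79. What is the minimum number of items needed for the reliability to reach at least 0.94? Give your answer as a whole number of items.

n = 0.94(1 − 0.79) / [0.79(1 − 0.94)]
n = 0.1974 / 0.0474 ≈ 4.1646
Items needed = n × 40 = 4.1646 × 40 ≈ 166.58 → round up to 167

167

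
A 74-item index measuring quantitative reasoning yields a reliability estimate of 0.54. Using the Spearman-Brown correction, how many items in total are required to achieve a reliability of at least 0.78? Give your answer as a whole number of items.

224

n = [0.78 × 0.46] / [0.54 × 0.22]
  = 0.3588 / 0.1188 = 3.0202
Items needed = n × 74 = 3.0202 × 74 ≈ 223.49 → round up to 224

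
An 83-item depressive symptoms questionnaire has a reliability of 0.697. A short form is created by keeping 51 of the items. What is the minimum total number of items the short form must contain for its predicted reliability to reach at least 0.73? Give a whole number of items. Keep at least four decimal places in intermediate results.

Short-form reliability: n = 51/83 = 0.6145; r_51 = n·r/(1+(n−1)r) ≈ 0.5857
Length factor from the short form to reach 0.73: n' = 0.73(1 − 0.5857) / [0.5857(1 − 0.73)] ≈ 1.9125
Total items = 1.9125 × 51 = 97.54, rounded up to 98.

98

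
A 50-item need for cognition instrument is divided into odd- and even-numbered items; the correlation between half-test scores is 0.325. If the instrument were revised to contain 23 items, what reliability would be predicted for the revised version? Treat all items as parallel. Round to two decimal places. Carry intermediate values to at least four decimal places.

Full-test reliability from the split-half r: r_full = 2(0.325)/(1 + 0.325) = 0.4906
Then adjust to 23 items: n = 23/50 = 0.4600
r_new = n·r_full / (1 + (n − 1)·r_full) = 0.2257 / 0.7351 ≈ 0.3070

0.31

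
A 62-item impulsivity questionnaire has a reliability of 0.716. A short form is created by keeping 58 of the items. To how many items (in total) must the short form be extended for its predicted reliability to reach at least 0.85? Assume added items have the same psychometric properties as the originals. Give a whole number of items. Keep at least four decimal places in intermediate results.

First, r for the 58-item form: n = 58/62 = 0.9355, so r_58 = 0.9355·0.716/(1 + (0.9355 − 1)·0.716) = 0.7022
Then solve for n' with r_old = 0.7022, r_target = 0.85: n' = 0.85(1 − 0.7022)/[0.7022(1 − 0.85)] = 2.4032
Total items = 2.4032 × 58 = 139.39, rounded up to 140.

140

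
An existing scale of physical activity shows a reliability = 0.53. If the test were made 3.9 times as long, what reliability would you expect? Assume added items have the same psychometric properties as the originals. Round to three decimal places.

Apply the Spearman-Brown prophecy formula, r' = nr / [1 + (n − 1)r]:
r_new = (3.9 × 0.53) / (1 + (3.9 − 1) × 0.53)
r_new = 2.0670 / 2.5370 ≈ 0.8147

0.815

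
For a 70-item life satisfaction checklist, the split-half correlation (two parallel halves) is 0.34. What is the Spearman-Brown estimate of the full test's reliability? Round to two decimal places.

0.51

Each half is half the length of the full test, so the full test is n = 2 times a half.
r_full = 2(0.34) / (1 + 0.34)
r_full = 0.6800 / 1.3400 ≈ 0.5075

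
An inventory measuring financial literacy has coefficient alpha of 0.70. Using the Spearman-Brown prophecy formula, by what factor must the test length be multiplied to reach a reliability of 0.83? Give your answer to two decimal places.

Spearman-Brown solved for the length factor n:
n = r_target (1 − r_old) / [ r_old (1 − r_target) ]
n = 0.83 × (1 − 0.70) / [ 0.70 × (1 − 0.83) ]
n = 0.2490 / 0.1190 ≈ 2.0924

2.09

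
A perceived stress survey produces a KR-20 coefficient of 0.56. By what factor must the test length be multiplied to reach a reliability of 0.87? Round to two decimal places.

n = 0.87(1 − 0.56) / [0.56(1 − 0.87)]
  = 0.3828 / 0.0728 = 5.2582

5.26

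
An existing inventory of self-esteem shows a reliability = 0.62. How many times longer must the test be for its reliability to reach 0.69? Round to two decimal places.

1.36

Invert Spearman-Brown to solve for n:
n = r*(1 − r) / [ r (1 − r*) ]
n = [0.69 × 0.38] / [0.62 × 0.31]
n = 0.2622 / 0.1922 ≈ 1.3642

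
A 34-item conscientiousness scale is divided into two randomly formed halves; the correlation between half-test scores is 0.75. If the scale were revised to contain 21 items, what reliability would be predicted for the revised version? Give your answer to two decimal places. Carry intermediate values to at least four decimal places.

Spearman-Brown correction (n = 2): r_full = 2·0.75/(1 + 0.75) = 0.8571
Then adjust to 21 items: n = 21/34 = 0.6176
r_new = n·r_full / (1 + (n − 1)·r_full) = 0.5293 / 0.6722 ≈ 0.7874

0.79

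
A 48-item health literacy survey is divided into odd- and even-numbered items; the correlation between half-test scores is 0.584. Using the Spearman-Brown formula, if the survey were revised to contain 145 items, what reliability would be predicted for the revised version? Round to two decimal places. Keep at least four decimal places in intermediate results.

Full-test reliability from the split-half r: r_full = 2(0.584)/(1 + 0.584) = 0.7374
Length factor from 48 to 145 items: n = 145/48 = 3.0208
r_new = n·r_full / (1 + (n − 1)·r_full) = 2.2275 / 2.4901 ≈ 0.8945

0.89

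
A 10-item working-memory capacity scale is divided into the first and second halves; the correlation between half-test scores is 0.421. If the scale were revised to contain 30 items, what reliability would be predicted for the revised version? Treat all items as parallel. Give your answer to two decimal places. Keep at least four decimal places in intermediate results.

Full-test reliability from the split-half r: r_full = 2(0.421)/(1 + 0.421) = 0.5925
Length factor from 10 to 30 items: n = 30/10 = 3.0000
r_new = n·r_full / (1 + (n − 1)·r_full) = 1.7775 / 2.1850 ≈ 0.8135

0.81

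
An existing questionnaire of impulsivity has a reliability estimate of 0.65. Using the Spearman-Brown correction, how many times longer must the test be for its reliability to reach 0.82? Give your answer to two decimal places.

n = 0.82 × (1 − 0.65) / [ 0.65 × (1 − 0.82) ]
n = 0.2870 / 0.1170 ≈ 2.4530

2.45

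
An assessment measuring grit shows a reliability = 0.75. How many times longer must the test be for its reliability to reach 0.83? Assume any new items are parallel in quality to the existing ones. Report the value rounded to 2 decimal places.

Invert Spearman-Brown to solve for n:
n = r_target (1 − r_old) / [ r_old (1 − r_target) ]
n = 0.83(1 − 0.75) / [0.75(1 − 0.83)]
  = 0.2075 / 0.1275 = 1.6275

1.63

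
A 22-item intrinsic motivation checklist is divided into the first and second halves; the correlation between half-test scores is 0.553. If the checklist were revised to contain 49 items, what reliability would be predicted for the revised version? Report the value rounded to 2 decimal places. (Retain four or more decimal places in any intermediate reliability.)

First correct the split-half correlation to full-test reliability: r_full = 2 × 0.553 / (1 + 0.553) ≈ 0.7122
Length factor from 22 to 49 items: n = 49/22 = 2.2273
r_new = n·r_full / (1 + (n − 1)·r_full) = 1.5863 / 1.8741 ≈ 0.8464

0.85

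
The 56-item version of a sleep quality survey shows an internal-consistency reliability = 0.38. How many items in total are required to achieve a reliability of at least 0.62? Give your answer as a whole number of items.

n = [0.62 × 0.62] / [0.38 × 0.38]
n = 0.3844 / 0.1444 ≈ 2.6620
So the test needs 2.6620 × 56 ≈ 149.07 items; rounding up, 150.

150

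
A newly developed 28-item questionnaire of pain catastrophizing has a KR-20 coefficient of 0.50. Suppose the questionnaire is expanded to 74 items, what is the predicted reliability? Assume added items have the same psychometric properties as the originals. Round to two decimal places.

0.73

Length ratio n = 74/28 = 2.6429
By Spearman-Brown, r_new = n r / (1 + (n − 1) r).
r_new = 2.6429·0.50 / [1 + (2.6429 − 1)·0.50]
     = 1.3215 / 1.8215 = 0.7255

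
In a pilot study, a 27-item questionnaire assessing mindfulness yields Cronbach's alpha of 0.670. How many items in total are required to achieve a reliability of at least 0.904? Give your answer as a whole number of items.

126

Invert Spearman-Brown to solve for n:
n = r*(1 − r) / [ r (1 − r*) ]
n = 0.904 × (1 − 0.670) / [ 0.670 × (1 − 0.904) ]
  = 0.298320 / 0.064320 = 4.6381
4.6381 × 27 = 125.23 → 126 items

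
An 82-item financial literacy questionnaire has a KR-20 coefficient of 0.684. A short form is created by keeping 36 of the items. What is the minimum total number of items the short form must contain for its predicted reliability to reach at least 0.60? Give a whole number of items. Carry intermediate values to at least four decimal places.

57

First, r for the 36-item form: n = 36/82 = 0.4390, so r_36 = 0.4390·0.684/(1 + (0.4390 − 1)·0.684) = 0.4872
Length factor from the short form to reach 0.60: n' = 0.60(1 − 0.4872) / [0.4872(1 − 0.60)] ≈ 1.5788
Items = 1.5788 × 36 ≈ 56.84 → 57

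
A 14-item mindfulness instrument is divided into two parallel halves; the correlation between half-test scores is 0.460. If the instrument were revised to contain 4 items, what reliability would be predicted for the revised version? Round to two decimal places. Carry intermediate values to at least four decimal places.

0.33

Full-test reliability from the split-half r: r_full = 2(0.460)/(1 + 0.460) = 0.6301
Then adjust to 4 items: n = 4/14 = 0.2857
r_new = n·r_full / (1 + (n − 1)·r_full) = 0.1800 / 0.5499 ≈ 0.3273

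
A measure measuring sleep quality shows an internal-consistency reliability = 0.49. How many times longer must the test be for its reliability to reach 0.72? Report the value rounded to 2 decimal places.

2.68

n = [0.72 × 0.51] / [0.49 × 0.28]
n = 0.3672 / 0.1372 ≈ 2.6764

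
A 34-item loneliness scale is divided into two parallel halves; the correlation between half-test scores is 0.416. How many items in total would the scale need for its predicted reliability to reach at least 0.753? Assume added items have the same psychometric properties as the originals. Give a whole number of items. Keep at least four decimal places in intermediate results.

Corrected full-test reliability: r_full = 2 × 0.416 / (1 + 0.416) ≈ 0.5876
n = r_tgt(1 − r_full) / [r_full(1 − r_tgt)] = 0.753 × 0.4124 / (0.5876 × 0.247) ≈ 2.1396
Required items = 2.1396 × 34 = 72.75, so 73 items.

73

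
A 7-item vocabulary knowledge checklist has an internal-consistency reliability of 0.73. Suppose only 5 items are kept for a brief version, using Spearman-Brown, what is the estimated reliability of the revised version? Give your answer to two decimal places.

Length ratio n = 5/7 = 0.7143
By Spearman-Brown, r_new = n r / (1 + (n − 1) r).
r_new = 0.7143·0.73 / [1 + (0.7143 − 1)·0.73]
r_new = 0.5214 / 0.7914 ≈ 0.6588

0.66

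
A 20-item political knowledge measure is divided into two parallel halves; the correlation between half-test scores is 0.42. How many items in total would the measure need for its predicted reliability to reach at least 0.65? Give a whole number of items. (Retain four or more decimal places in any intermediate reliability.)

26

r_full = 2(0.42)/(1 + 0.42) = 0.5915
n = r_tgt(1 − r_full) / [r_full(1 − r_tgt)] = 0.65 × 0.4085 / (0.5915 × 0.35) ≈ 1.2826
Items = 1.2826 × 20 ≈ 25.65 → 26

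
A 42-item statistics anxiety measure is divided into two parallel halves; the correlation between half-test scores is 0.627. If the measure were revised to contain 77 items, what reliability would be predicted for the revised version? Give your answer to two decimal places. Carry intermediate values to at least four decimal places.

Full-test reliability from the split-half r: r_full = 2(0.627)/(1 + 0.627) = 0.7707
Length factor from 42 to 77 items: n = 77/42 = 1.8333
r_new = n·r_full / (1 + (n − 1)·r_full) = 1.4129 / 1.6422 ≈ 0.8604

0.86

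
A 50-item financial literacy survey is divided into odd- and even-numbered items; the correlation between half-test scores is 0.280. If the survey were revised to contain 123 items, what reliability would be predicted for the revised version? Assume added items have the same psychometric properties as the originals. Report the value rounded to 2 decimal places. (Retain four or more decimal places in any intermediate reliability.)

0.66

Full-test reliability from the split-half r: r_full = 2(0.280)/(1 + 0.280) = 0.4375
Length factor from 50 to 123 items: n = 123/50 = 2.4600
r_new = n·r_full / (1 + (n − 1)·r_full) = 1.0762 / 1.6387 ≈ 0.6567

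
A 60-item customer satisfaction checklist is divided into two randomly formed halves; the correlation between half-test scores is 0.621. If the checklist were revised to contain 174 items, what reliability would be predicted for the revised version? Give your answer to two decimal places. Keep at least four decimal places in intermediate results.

First correct the split-half correlation to full-test reliability: r_full = 2 × 0.621 / (1 + 0.621) ≈ 0.7662
Then adjust to 174 items: n = 174/60 = 2.9000
r_new = n·r_full / (1 + (n − 1)·r_full) = 2.2220 / 2.4558 ≈ 0.9048

0.90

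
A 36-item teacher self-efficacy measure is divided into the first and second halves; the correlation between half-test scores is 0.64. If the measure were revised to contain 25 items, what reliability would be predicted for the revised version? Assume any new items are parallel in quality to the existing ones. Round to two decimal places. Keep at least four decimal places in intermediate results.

0.71

Spearman-Brown correction (n = 2): r_full = 2·0.64/(1 + 0.64) = 0.7805
Length factor from 36 to 25 items: n = 25/36 = 0.6944
r_new = n·r_full / (1 + (n − 1)·r_full) = 0.5420 / 0.7615 ≈ 0.7118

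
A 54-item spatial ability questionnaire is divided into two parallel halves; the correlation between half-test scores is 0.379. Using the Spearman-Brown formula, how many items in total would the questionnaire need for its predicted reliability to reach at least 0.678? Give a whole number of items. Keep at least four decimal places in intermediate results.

94

r_full = 2(0.379)/(1 + 0.379) = 0.5497
n = r_tgt(1 − r_full) / [r_full(1 − r_tgt)] = 0.678 × 0.4503 / (0.5497 × 0.322) ≈ 1.7248
Items = 1.7248 × 54 ≈ 93.14 → 94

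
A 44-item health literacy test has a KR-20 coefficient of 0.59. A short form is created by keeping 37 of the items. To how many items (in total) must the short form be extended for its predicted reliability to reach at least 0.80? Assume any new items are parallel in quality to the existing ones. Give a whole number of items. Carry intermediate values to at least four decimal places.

Short-form reliability: n = 37/44 = 0.8409; r_37 = n·r/(1+(n−1)r) ≈ 0.5475
Then solve for n' with r_old = 0.5475, r_target = 0.80: n' = 0.80(1 − 0.5475)/[0.5475(1 − 0.80)] = 3.3059
Total items = 3.3059 × 37 = 122.32, rounded up to 123.

123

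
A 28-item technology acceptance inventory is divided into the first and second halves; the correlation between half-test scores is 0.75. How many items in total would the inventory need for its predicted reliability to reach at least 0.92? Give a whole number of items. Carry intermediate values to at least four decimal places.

54

r_full = 2(0.75)/(1 + 0.75) = 0.8571
Solve Spearman-Brown for n: n = 0.92(1 − 0.8571) / [0.8571(1 − 0.92)] = 1.9173
Items = 1.9173 × 28 ≈ 53.68 → 54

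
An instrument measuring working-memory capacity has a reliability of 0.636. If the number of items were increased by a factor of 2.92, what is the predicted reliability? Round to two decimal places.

0.84

Apply the Spearman-Brown prophecy formula, r' = nr / [1 + (n − 1)r]:
r_new = 2.92·0.636 / [1 + (2.92 − 1)·0.636]
r_new = 1.8571 / 2.2211 ≈ 0.8361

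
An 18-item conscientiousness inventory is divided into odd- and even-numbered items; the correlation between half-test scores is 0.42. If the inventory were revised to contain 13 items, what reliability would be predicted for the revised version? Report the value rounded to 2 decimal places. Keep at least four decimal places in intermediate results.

Full-test reliability from the split-half r: r_full = 2(0.42)/(1 + 0.42) = 0.5915
Then adjust to 13 items: n = 13/18 = 0.7222
r_new = n·r_full / (1 + (n − 1)·r_full) = 0.4272 / 0.8357 ≈ 0.5112

0.51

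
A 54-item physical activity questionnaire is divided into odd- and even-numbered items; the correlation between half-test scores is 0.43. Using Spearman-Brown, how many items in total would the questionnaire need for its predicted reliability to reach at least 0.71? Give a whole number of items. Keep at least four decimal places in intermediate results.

88

r_full = 2(0.43)/(1 + 0.43) = 0.6014
Solve Spearman-Brown for n: n = 0.71(1 − 0.6014) / [0.6014(1 − 0.71)] = 1.6227
Items = 1.6227 × 54 ≈ 87.63 → 88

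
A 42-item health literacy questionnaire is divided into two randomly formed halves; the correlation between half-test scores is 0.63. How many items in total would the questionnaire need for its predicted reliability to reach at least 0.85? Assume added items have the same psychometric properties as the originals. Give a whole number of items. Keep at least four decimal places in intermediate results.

70

Corrected full-test reliability: r_full = 2 × 0.63 / (1 + 0.63) ≈ 0.7730
n = r_tgt(1 − r_full) / [r_full(1 − r_tgt)] = 0.85 × 0.2270 / (0.7730 × 0.15) ≈ 1.6641
Items = 1.6641 × 42 ≈ 69.89 → 70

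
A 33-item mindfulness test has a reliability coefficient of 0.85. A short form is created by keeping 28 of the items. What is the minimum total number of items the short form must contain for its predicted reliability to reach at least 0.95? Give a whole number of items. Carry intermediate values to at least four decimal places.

111

First, r for the 28-item form: n = 28/33 = 0.8485, so r_28 = 0.8485·0.85/(1 + (0.8485 − 1)·0.85) = 0.8278
Then solve for n' with r_old = 0.8278, r_target = 0.95: n' = 0.95(1 − 0.8278)/[0.8278(1 − 0.95)] = 3.9524
Items = 3.9524 × 28 ≈ 110.67 → 111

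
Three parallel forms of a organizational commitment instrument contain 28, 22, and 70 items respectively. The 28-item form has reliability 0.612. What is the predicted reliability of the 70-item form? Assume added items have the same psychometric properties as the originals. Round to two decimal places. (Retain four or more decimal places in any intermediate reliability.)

0.80

The 22-item form is not needed; work directly from the 28-item form with n = 70/28 = 2.5000.
r_{70} = n·r / (1 + (n − 1)·r) = 1.5300 / 1.9180 ≈ 0.7977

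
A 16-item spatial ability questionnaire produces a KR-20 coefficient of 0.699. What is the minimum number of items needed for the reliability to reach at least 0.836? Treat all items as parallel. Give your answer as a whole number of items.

36

Spearman-Brown solved for the length factor n:
n = r_target (1 − r_old) / [ r_old (1 − r_target) ]
n = 0.836 × (1 − 0.699) / [ 0.699 × (1 − 0.836) ]
n = 0.251636 / 0.114636 ≈ 2.1951
2.1951 × 16 = 35.12 → 36 items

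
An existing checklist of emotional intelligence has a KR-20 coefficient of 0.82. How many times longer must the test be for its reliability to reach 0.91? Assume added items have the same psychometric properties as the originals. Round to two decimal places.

2.22

n = 0.91(1 − 0.82) / [0.82(1 − 0.91)]
  = 0.1638 / 0.0738 = 2.2195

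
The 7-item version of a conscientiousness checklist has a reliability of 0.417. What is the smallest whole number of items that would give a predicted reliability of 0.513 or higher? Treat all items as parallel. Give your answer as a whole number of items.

n = 0.513(1 − 0.417) / [0.417(1 − 0.513)]
  = 0.299079 / 0.203079 = 1.4727
1.4727 × 7 = 10.31 → 11 items

11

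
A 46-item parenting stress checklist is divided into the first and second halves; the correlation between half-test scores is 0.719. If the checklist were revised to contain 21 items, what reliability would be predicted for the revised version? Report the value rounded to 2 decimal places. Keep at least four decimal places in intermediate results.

First correct the split-half correlation to full-test reliability: r_full = 2 × 0.719 / (1 + 0.719) ≈ 0.8365
Length factor from 46 to 21 items: n = 21/46 = 0.4565
r_new = n·r_full / (1 + (n − 1)·r_full) = 0.3819 / 0.5454 ≈ 0.7002

0.70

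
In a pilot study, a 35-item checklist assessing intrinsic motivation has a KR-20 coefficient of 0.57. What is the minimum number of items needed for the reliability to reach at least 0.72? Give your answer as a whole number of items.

n = [0.72 × 0.43] / [0.57 × 0.28]
  = 0.3096 / 0.1596 = 1.9398
Items needed = n × 35 = 1.9398 × 35 ≈ 67.89 → round up to 68

68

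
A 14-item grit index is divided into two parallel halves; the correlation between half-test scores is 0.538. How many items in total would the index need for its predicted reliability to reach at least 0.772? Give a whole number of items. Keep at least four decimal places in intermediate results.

21

Corrected full-test reliability: r_full = 2 × 0.538 / (1 + 0.538) ≈ 0.6996
Solve Spearman-Brown for n: n = 0.772(1 − 0.6996) / [0.6996(1 − 0.772)] = 1.4539
Items = 1.4539 × 14 ≈ 20.35 → 21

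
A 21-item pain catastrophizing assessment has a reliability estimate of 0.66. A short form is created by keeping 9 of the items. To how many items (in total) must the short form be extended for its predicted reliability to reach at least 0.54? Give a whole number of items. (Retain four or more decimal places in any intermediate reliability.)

13

Short-form reliability: n = 9/21 = 0.4286; r_9 = n·r/(1+(n−1)r) ≈ 0.4541
Then solve for n' with r_old = 0.4541, r_target = 0.54: n' = 0.54(1 − 0.4541)/[0.4541(1 − 0.54)] = 1.4112
Items = 1.4112 × 9 ≈ 12.70 → 13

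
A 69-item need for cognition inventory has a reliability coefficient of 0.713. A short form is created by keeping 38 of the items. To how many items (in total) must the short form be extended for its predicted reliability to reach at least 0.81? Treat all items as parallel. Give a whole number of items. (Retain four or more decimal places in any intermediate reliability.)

119

First, r for the 38-item form: n = 38/69 = 0.5507, so r_38 = 0.5507·0.713/(1 + (0.5507 − 1)·0.713) = 0.5777
Then solve for n' with r_old = 0.5777, r_target = 0.81: n' = 0.81(1 − 0.5777)/[0.5777(1 − 0.81)] = 3.1164
Items = 3.1164 × 38 ≈ 118.42 → 119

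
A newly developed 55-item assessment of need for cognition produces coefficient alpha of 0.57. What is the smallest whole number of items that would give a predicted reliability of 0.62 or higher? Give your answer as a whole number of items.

Rearranging the Spearman-Brown formula for n,
n = r*(1 − r) / [ r (1 − r*) ]
n = 0.62 × (1 − 0.57) / [ 0.57 × (1 − 0.62) ]
n = 0.2666 / 0.2166 ≈ 1.2308
So the test needs 1.2308 × 55 ≈ 67.69 items; rounding up, 68.

68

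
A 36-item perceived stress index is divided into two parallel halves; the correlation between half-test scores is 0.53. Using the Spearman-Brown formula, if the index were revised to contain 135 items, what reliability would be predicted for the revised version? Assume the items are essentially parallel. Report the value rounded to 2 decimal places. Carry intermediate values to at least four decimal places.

First correct the split-half correlation to full-test reliability: r_full = 2 × 0.53 / (1 + 0.53) ≈ 0.6928
Length factor from 36 to 135 items: n = 135/36 = 3.7500
r_new = n·r_full / (1 + (n − 1)·r_full) = 2.5980 / 2.9052 ≈ 0.8943

0.89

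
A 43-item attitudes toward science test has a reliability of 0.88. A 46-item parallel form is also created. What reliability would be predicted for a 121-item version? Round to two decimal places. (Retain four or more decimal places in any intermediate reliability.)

The 46-item form is not needed; work directly from the 43-item form with n = 121/43 = 2.8140.
r_{121} = n·r / (1 + (n − 1)·r) = 2.4763 / 2.5963 ≈ 0.9538

0.95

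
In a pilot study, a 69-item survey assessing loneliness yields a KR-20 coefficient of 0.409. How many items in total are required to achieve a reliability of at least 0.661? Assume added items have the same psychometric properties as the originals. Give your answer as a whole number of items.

Invert Spearman-Brown to solve for n:
n = r_target (1 − r_old) / [ r_old (1 − r_target) ]
n = [0.661 × 0.591] / [0.409 × 0.339]
  = 0.390651 / 0.138651 = 2.8175
2.8175 × 69 = 194.41 → 195 items

195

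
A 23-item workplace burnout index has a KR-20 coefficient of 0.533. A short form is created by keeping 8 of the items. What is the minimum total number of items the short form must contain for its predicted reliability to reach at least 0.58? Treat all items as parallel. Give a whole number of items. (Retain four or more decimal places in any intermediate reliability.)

28

First, r for the 8-item form: n = 8/23 = 0.3478, so r_8 = 0.3478·0.533/(1 + (0.3478 − 1)·0.533) = 0.2842
Length factor from the short form to reach 0.58: n' = 0.58(1 − 0.2842) / [0.2842(1 − 0.58)] ≈ 3.4781
Total items = 3.4781 × 8 = 27.82, rounded up to 28.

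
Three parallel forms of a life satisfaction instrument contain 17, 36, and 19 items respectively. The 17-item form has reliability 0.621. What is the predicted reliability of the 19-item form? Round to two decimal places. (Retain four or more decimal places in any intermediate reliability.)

The 36-item form is not needed; work directly from the 17-item form with n = 19/17 = 1.1176.
r_{19} = n·r / (1 + (n − 1)·r) = 0.6940 / 1.0730 ≈ 0.6468

0.65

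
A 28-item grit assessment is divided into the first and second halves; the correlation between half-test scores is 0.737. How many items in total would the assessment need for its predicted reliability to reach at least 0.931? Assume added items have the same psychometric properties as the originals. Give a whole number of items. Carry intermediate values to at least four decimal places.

r_full = 2(0.737)/(1 + 0.737) = 0.8486
Solve Spearman-Brown for n: n = 0.931(1 − 0.8486) / [0.8486(1 − 0.931)] = 2.4073
Required items = 2.4073 × 28 = 67.40, so 68 items.

68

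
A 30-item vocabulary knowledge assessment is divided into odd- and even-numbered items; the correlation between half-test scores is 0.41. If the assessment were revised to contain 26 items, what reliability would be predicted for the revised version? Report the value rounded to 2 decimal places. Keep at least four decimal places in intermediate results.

Spearman-Brown correction (n = 2): r_full = 2·0.41/(1 + 0.41) = 0.5816
Then adjust to 26 items: n = 26/30 = 0.8667
r_new = n·r_full / (1 + (n − 1)·r_full) = 0.5041 / 0.9225 ≈ 0.5464

0.55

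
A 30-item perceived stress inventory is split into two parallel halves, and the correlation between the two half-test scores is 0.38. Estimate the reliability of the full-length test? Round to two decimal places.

r_full = 2(0.38) / (1 + 0.38)
       = 0.7600 / 1.3800 = 0.5507

0.55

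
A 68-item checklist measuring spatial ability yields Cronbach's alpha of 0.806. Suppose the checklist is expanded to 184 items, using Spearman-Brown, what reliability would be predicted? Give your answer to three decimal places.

0.918

n = 184/68 = 2.7059
r_new = 2.7059·0.806 / [1 + (2.7059 − 1)·0.806]
     = 2.1810 / 2.3750 = 0.9183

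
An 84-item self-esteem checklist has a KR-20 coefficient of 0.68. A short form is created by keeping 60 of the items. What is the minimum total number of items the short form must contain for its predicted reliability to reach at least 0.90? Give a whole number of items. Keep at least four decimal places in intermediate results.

First, r for the 60-item form: n = 60/84 = 0.7143, so r_60 = 0.7143·0.68/(1 + (0.7143 − 1)·0.68) = 0.6028
Length factor from the short form to reach 0.90: n' = 0.90(1 − 0.6028) / [0.6028(1 − 0.90)] ≈ 5.9303
Items = 5.9303 × 60 ≈ 355.82 → 356

356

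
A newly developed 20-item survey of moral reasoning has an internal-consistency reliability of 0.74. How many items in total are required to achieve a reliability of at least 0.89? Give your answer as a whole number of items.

57

Rearranging the Spearman-Brown formula for n,
n = r*(1 − r) / [ r (1 − r*) ]
n = 0.89 × (1 − 0.74) / [ 0.74 × (1 − 0.89) ]
n = 0.2314 / 0.0814 ≈ 2.8428
Items needed = n × 20 = 2.8428 × 20 ≈ 56.86 → round up to 57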